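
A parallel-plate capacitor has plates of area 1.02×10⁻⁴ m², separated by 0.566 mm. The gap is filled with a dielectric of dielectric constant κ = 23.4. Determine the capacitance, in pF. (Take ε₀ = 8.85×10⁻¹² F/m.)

C = κε₀A/d = 23.4 × 8.85×10⁻¹² × 1.02×10⁻⁴ / 5.66×10⁻⁴ = 3.73×10⁻¹¹ F.

C ≈ 37.3 pF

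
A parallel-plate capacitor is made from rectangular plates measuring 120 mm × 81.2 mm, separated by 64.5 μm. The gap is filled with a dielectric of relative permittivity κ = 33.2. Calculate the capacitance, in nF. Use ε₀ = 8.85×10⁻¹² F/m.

A = 120 × 81.2 mm² = 9.74×10⁻³ m².
C = κε₀A/d = 33.2 × 8.85×10⁻¹² × 9.74×10⁻³ / 6.45×10⁻⁵ = 4.44×10⁻⁸ F.

44.4 nF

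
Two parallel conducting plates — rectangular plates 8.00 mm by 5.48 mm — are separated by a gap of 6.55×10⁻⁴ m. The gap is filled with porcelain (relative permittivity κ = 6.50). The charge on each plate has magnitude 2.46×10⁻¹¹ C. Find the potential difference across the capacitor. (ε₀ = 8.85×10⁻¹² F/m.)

A = 8.00 × 5.48 mm² = 4.38×10⁻⁵ m².
C = κε₀A/d = 6.50 × 8.85×10⁻¹² × 4.38×10⁻⁵ / 6.55×10⁻⁴ = 3.85×10⁻¹² F.
V = Q/C = 2.46×10⁻¹¹ / 3.85×10⁻¹² = 6.39 V.

6.39 V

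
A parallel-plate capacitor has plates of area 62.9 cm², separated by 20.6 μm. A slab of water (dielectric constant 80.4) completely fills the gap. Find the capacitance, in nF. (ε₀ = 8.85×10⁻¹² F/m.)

A = 62.9 cm² = 6.29×10⁻³ m².
C = κε₀A/d = 80.4 × 8.85×10⁻¹² × 6.29×10⁻³ / 2.06×10⁻⁵ = 2.17×10⁻⁷ F.

C ≈ 217 nF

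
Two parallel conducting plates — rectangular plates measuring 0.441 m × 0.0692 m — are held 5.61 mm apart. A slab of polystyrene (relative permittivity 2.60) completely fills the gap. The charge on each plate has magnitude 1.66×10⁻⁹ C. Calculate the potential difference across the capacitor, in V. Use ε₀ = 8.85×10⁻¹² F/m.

A = 0.441 × 0.0692 m² = 3.05×10⁻² m².
C = κε₀A/d = 2.60 × 8.85×10⁻¹² × 3.05×10⁻² / 5.61×10⁻³ = 1.25×10⁻¹⁰ F.
V = Q/C = 1.66×10⁻⁹ / 1.25×10⁻¹⁰ = 13.3 V.

V ≈ 13.3 V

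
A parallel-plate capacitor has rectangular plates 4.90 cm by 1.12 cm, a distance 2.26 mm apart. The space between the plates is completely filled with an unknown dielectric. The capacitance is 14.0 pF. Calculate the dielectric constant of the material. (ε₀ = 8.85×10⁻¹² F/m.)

A = 4.90 × 1.12 cm² = 5.49×10⁻⁴ m².
κ = Cd/(ε₀A) = 1.40×10⁻¹¹ × 2.26×10⁻³ / (8.85×10⁻¹² × 5.49×10⁻⁴) = 6.51.

6.51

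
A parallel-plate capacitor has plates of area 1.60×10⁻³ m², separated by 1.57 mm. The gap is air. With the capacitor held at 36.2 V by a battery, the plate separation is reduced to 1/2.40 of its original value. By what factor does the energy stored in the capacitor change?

Battery connected ⇒ V is held fixed.
C₂ = 2.40 C₁ and U = ½CV², so U₂/U₁ = C₂/C₁ = 2.40.

U₂/U₁ ≈ 2.40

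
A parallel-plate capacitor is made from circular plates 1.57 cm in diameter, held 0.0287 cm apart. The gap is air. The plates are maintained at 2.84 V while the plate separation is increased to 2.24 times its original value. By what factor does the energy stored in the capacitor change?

U₂/U₁ ≈ 0.446

Battery connected ⇒ V is held fixed.
C₂ = 0.446 C₁ and U = ½CV², so U₂/U₁ = C₂/C₁ = 0.446.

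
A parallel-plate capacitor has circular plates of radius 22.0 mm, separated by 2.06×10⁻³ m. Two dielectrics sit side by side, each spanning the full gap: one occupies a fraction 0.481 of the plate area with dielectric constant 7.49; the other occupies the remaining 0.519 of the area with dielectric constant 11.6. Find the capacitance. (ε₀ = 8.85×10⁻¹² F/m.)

C ≈ 62.9 pF

A = π(22.0 mm)² = 1.52×10⁻³ m².
Side-by-side slabs ⇒ two capacitors in parallel, each spanning the full gap.
C₁ = κ₁ε₀A₁/d = 7.49 × 8.85×10⁻¹² × 7.31×10⁻⁴ / 2.06×10⁻³ = 2.35×10⁻¹¹ F.
C₂ = κ₂ε₀A₂/d = 11.6 × 8.85×10⁻¹² × 7.89×10⁻⁴ / 2.06×10⁻³ = 3.93×10⁻¹¹ F.
C = C₁ + C₂ = 6.29×10⁻¹¹ F.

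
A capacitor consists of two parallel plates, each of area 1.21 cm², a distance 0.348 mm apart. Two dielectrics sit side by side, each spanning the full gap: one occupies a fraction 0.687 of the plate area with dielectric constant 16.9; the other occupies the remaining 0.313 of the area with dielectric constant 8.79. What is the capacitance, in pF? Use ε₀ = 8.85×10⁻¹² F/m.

C ≈ 44.2 pF

A = 1.21 cm² = 1.21×10⁻⁴ m².
Side-by-side slabs ⇒ two capacitors in parallel, each spanning the full gap.
C₁ = κ₁ε₀A₁/d = 16.9 × 8.85×10⁻¹² × 8.31×10⁻⁵ / 3.48×10⁻⁴ = 3.57×10⁻¹¹ F.
C₂ = κ₂ε₀A₂/d = 8.79 × 8.85×10⁻¹² × 3.79×10⁻⁵ / 3.48×10⁻⁴ = 8.47×10⁻¹² F.
C = C₁ + C₂ = 4.42×10⁻¹¹ F.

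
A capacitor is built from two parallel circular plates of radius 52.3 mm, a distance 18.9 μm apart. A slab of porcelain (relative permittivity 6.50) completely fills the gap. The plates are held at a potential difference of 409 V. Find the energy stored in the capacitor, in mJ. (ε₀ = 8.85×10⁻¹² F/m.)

U ≈ 2.19 mJ

A = π(52.3 mm)² = 8.59×10⁻³ m².
C = κε₀A/d = 6.50 × 8.85×10⁻¹² × 8.59×10⁻³ / 1.89×10⁻⁵ = 2.62×10⁻⁸ F.
U = ½CV² = ½ × 2.62×10⁻⁸ × (409)² = 2.19×10⁻³ J.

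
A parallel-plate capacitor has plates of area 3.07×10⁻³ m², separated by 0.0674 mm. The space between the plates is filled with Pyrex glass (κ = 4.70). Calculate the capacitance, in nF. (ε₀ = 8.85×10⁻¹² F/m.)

C = κε₀A/d = 4.70 × 8.85×10⁻¹² × 3.07×10⁻³ / 6.74×10⁻⁵ = 1.89×10⁻⁹ F.

1.89 nF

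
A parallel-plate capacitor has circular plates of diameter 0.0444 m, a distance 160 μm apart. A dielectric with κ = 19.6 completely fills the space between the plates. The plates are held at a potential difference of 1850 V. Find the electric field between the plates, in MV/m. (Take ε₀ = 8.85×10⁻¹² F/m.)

11.6 MV/m

E = V/d = 1850 / 1.60×10⁻⁴ = 1.16×10⁷ V/m.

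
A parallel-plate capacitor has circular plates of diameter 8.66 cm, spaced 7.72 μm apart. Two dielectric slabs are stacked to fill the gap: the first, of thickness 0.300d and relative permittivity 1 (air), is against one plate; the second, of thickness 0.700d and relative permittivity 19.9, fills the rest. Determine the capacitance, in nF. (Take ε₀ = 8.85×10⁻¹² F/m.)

20.1 nF

A = π(8.66/2 cm)² = 5.89×10⁻³ m².
Stacked slabs ⇒ two capacitors in series, each with the full plate area.
C₁ = κ₁ε₀A/d₁ = 1.00 × 8.85×10⁻¹² × 5.89×10⁻³ / 2.32×10⁻⁶ = 2.25×10⁻⁸ F.
C₂ = κ₂ε₀A/d₂ = 19.9 × 8.85×10⁻¹² × 5.89×10⁻³ / 5.40×10⁻⁶ = 1.92×10⁻⁷ F.
C = (1/C₁ + 1/C₂)⁻¹ = 2.01×10⁻⁸ F.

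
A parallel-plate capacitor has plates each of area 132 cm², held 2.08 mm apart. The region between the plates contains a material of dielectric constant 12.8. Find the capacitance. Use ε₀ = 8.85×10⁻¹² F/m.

C ≈ 0.719 nF

A = 132 cm² = 1.32×10⁻² m².
C = κε₀A/d = 12.8 × 8.85×10⁻¹² × 1.32×10⁻² / 2.08×10⁻³ = 7.19×10⁻¹⁰ F.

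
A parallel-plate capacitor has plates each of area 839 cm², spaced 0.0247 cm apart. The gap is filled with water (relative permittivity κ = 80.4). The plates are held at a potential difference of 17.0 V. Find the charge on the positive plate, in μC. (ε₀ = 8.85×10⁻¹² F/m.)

A = 839 cm² = 8.39×10⁻² m².
C = κε₀A/d = 80.4 × 8.85×10⁻¹² × 8.39×10⁻² / 2.47×10⁻⁴ = 2.42×10⁻⁷ F.
Q = CV = 2.42×10⁻⁷ × 17.0 = 4.11×10⁻⁶ C.

Q ≈ 4.11 μC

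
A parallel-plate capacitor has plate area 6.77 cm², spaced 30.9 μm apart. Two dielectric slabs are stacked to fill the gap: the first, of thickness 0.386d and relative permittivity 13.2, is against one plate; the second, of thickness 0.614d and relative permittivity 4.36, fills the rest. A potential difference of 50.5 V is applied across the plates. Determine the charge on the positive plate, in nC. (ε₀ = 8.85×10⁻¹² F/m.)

A = 6.77 cm² = 6.77×10⁻⁴ m².
Stacked slabs ⇒ two capacitors in series, each with the full plate area.
C₁ = κ₁ε₀A/d₁ = 13.2 × 8.85×10⁻¹² × 6.77×10⁻⁴ / 1.19×10⁻⁵ = 6.63×10⁻⁹ F.
C₂ = κ₂ε₀A/d₂ = 4.36 × 8.85×10⁻¹² × 6.77×10⁻⁴ / 1.90×10⁻⁵ = 1.38×10⁻⁹ F.
C = (1/C₁ + 1/C₂)⁻¹ = 1.14×10⁻⁹ F.
Q = CV = 1.14×10⁻⁹ × 50.5 = 5.76×10⁻⁸ C.

57.6 nC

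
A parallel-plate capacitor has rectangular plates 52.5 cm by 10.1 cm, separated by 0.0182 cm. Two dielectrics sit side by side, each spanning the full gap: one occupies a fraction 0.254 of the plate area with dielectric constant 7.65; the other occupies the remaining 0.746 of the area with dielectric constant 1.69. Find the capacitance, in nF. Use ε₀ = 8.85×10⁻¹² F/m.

8.26 nF

A = 52.5 × 10.1 cm² = 5.30×10⁻² m².
Side-by-side slabs ⇒ two capacitors in parallel, each spanning the full gap.
C₁ = κ₁ε₀A₁/d = 7.65 × 8.85×10⁻¹² × 1.35×10⁻² / 1.82×10⁻⁴ = 5.01×10⁻⁹ F.
C₂ = κ₂ε₀A₂/d = 1.69 × 8.85×10⁻¹² × 3.96×10⁻² / 1.82×10⁻⁴ = 3.25×10⁻⁹ F.
C = C₁ + C₂ = 8.26×10⁻⁹ F.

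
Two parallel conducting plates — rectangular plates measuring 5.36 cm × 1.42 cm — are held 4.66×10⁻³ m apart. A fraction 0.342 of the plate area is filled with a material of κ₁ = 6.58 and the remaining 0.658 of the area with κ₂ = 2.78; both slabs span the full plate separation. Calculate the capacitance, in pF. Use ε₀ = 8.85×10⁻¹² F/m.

C ≈ 5.90 pF

A = 5.36 × 1.42 cm² = 7.61×10⁻⁴ m².
Side-by-side slabs ⇒ two capacitors in parallel, each spanning the full gap.
C₁ = κ₁ε₀A₁/d = 6.58 × 8.85×10⁻¹² × 2.60×10⁻⁴ / 4.66×10⁻³ = 3.25×10⁻¹² F.
C₂ = κ₂ε₀A₂/d = 2.78 × 8.85×10⁻¹² × 5.01×10⁻⁴ / 4.66×10⁻³ = 2.64×10⁻¹² F.
C = C₁ + C₂ = 5.90×10⁻¹² F.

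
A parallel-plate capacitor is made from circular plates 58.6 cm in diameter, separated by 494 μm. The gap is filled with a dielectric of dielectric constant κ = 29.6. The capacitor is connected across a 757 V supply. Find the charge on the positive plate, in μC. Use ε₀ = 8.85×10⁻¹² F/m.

108 μC

A = π(58.6/2 cm)² = 0.270 m².
C = κε₀A/d = 29.6 × 8.85×10⁻¹² × 0.270 / 4.94×10⁻⁴ = 1.43×10⁻⁷ F.
Q = CV = 1.43×10⁻⁷ × 757 = 1.08×10⁻⁴ C.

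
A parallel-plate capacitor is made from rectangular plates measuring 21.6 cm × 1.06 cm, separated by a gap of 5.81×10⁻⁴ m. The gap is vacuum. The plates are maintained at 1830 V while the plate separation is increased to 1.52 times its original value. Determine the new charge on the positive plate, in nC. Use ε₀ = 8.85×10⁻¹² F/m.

A = 21.6 × 1.06 cm² = 2.29×10⁻³ m².
Initially C₁ = ε₀A/d = 8.85×10⁻¹² × 2.29×10⁻³ / 5.81×10⁻⁴ = 3.49×10⁻¹¹ F.
Q₁ = 6.38×10⁻⁸ C.
Battery connected ⇒ V is held fixed. C₂ = 0.658 C₁ and Q = CV, so Q₂/Q₁ = C₂/C₁ = 0.658.
Q₂ = 0.658 × 6.38×10⁻⁸ = 4.20×10⁻⁸ C.

42.0 nC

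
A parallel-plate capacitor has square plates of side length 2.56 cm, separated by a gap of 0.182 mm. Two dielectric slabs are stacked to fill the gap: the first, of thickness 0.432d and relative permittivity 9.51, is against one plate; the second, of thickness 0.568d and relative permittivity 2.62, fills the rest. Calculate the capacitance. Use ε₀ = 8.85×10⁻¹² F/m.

A = (2.56 cm)² = 6.55×10⁻⁴ m².
Stacked slabs ⇒ two capacitors in series, each with the full plate area.
C₁ = κ₁ε₀A/d₁ = 9.51 × 8.85×10⁻¹² × 6.55×10⁻⁴ / 7.86×10⁻⁵ = 7.02×10⁻¹⁰ F.
C₂ = κ₂ε₀A/d₂ = 2.62 × 8.85×10⁻¹² × 6.55×10⁻⁴ / 1.03×10⁻⁴ = 1.47×10⁻¹⁰ F.
C = (1/C₁ + 1/C₂)⁻¹ = 1.22×10⁻¹⁰ F.

122 pF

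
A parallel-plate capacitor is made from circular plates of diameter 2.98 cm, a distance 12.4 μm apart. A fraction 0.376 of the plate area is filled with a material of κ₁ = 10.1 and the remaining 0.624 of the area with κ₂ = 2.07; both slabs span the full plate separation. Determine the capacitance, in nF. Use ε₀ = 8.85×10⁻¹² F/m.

A = π(2.98/2 cm)² = 6.97×10⁻⁴ m².
Side-by-side slabs ⇒ two capacitors in parallel, each spanning the full gap.
C₁ = κ₁ε₀A₁/d = 10.1 × 8.85×10⁻¹² × 2.62×10⁻⁴ / 1.24×10⁻⁵ = 1.89×10⁻⁹ F.
C₂ = κ₂ε₀A₂/d = 2.07 × 8.85×10⁻¹² × 4.35×10⁻⁴ / 1.24×10⁻⁵ = 6.43×10⁻¹⁰ F.
C = C₁ + C₂ = 2.53×10⁻⁹ F.

C ≈ 2.53 nF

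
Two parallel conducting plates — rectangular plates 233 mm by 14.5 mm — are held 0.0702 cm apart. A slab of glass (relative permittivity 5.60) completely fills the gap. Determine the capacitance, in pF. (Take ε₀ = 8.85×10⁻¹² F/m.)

A = 233 × 14.5 mm² = 3.38×10⁻³ m².
C = κε₀A/d = 5.60 × 8.85×10⁻¹² × 3.38×10⁻³ / 7.02×10⁻⁴ = 2.39×10⁻¹⁰ F.

239 pF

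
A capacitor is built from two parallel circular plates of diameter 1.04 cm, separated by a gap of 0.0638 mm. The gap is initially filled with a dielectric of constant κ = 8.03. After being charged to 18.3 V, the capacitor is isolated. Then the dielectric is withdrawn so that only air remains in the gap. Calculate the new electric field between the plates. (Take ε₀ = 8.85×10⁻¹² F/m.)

A = π(1.04/2 cm)² = 8.49×10⁻⁵ m².
Initially C₁ = κε₀A/d = 8.03 × 8.85×10⁻¹² × 8.49×10⁻⁵ / 6.38×10⁻⁵ = 9.46×10⁻¹¹ F.
E₁ = 2.87×10⁵ V/m.
Isolated ⇒ Q is held fixed. V₂ = Q/C₂ = V₁/0.125; E = V/d, so E₂/E₁ = (V₂/V₁)(d₁/d₂) = 8.03.
E₂ = 8.03 × 2.87×10⁵ = 2.30×10⁶ V/m.

2.30 MV/m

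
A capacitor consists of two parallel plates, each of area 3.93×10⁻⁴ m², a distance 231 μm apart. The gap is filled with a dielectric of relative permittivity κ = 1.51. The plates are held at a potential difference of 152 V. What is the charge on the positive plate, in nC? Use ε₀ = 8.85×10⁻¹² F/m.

C = κε₀A/d = 1.51 × 8.85×10⁻¹² × 3.93×10⁻⁴ / 2.31×10⁻⁴ = 2.27×10⁻¹¹ F.
Q = CV = 2.27×10⁻¹¹ × 152 = 3.46×10⁻⁹ C.

Q ≈ 3.46 nC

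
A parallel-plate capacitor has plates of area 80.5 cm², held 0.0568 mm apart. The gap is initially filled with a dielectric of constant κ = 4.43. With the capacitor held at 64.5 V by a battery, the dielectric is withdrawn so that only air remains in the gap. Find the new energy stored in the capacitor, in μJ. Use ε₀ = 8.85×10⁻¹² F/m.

2.61 μJ

A = 80.5 cm² = 8.05×10⁻³ m².
Initially C₁ = κε₀A/d = 4.43 × 8.85×10⁻¹² × 8.05×10⁻³ / 5.68×10⁻⁵ = 5.56×10⁻⁹ F.
U₁ = 1.16×10⁻⁵ J.
Battery connected ⇒ V is held fixed. C₂ = 0.226 C₁ and U = ½CV², so U₂/U₁ = C₂/C₁ = 0.226.
U₂ = 0.226 × 1.16×10⁻⁵ = 2.61×10⁻⁶ J.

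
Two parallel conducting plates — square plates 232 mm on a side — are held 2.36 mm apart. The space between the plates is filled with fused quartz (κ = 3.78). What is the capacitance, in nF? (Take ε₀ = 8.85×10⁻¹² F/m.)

A = (232 mm)² = 5.38×10⁻² m².
C = κε₀A/d = 3.78 × 8.85×10⁻¹² × 5.38×10⁻² / 2.36×10⁻³ = 7.63×10⁻¹⁰ F.

C ≈ 0.763 nF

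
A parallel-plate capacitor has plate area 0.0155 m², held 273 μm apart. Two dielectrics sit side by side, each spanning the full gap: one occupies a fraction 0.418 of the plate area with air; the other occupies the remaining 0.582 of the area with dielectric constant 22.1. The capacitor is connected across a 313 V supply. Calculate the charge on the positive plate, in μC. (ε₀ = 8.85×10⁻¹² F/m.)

Q ≈ 2.09 μC

Side-by-side slabs ⇒ two capacitors in parallel, each spanning the full gap.
C₁ = κ₁ε₀A₁/d = 1.00 × 8.85×10⁻¹² × 6.48×10⁻³ / 2.73×10⁻⁴ = 2.10×10⁻¹⁰ F.
C₂ = κ₂ε₀A₂/d = 22.1 × 8.85×10⁻¹² × 9.02×10⁻³ / 2.73×10⁻⁴ = 6.46×10⁻⁹ F.
C = C₁ + C₂ = 6.67×10⁻⁹ F.
Q = CV = 6.67×10⁻⁹ × 313 = 2.09×10⁻⁶ C.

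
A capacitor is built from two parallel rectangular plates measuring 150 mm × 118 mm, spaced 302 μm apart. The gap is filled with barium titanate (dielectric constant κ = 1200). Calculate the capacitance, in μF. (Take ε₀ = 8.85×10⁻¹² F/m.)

A = 150 × 118 mm² = 1.77×10⁻² m².
C = κε₀A/d = 1200 × 8.85×10⁻¹² × 1.77×10⁻² / 3.02×10⁻⁴ = 6.22×10⁻⁷ F.

C ≈ 0.622 μF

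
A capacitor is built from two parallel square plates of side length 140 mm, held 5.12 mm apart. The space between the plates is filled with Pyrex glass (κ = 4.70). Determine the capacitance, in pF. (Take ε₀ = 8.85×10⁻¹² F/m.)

A = (140 mm)² = 1.96×10⁻² m².
C = κε₀A/d = 4.70 × 8.85×10⁻¹² × 1.96×10⁻² / 5.12×10⁻³ = 1.59×10⁻¹⁰ F.

C ≈ 159 pF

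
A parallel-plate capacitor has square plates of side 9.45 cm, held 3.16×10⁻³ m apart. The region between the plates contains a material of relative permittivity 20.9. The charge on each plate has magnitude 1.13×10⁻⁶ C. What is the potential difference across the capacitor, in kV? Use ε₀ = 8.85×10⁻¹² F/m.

V ≈ 2.16 kV

A = (9.45 cm)² = 8.93×10⁻³ m².
C = κε₀A/d = 20.9 × 8.85×10⁻¹² × 8.93×10⁻³ / 3.16×10⁻³ = 5.23×10⁻¹⁰ F.
V = Q/C = 1.13×10⁻⁶ / 5.23×10⁻¹⁰ = 2.16×10³ V.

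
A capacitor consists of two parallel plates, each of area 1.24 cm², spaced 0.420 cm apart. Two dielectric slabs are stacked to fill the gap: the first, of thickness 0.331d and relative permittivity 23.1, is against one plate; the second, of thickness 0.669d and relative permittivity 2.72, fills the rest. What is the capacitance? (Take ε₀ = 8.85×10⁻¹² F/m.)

A = 1.24 cm² = 1.24×10⁻⁴ m².
Stacked slabs ⇒ two capacitors in series, each with the full plate area.
C₁ = κ₁ε₀A/d₁ = 23.1 × 8.85×10⁻¹² × 1.24×10⁻⁴ / 1.39×10⁻³ = 1.82×10⁻¹¹ F.
C₂ = κ₂ε₀A/d₂ = 2.72 × 8.85×10⁻¹² × 1.24×10⁻⁴ / 2.81×10⁻³ = 1.06×10⁻¹² F.
C = (1/C₁ + 1/C₂)⁻¹ = 1.00×10⁻¹² F.

1.00 pF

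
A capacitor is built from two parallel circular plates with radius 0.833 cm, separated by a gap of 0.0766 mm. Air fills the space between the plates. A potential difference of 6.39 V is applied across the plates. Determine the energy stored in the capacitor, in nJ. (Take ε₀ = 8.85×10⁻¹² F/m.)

U ≈ 0.514 nJ

A = π(0.833 cm)² = 2.18×10⁻⁴ m².
C = ε₀A/d = 8.85×10⁻¹² × 2.18×10⁻⁴ / 7.66×10⁻⁵ = 2.52×10⁻¹¹ F.
U = ½CV² = ½ × 2.52×10⁻¹¹ × (6.39)² = 5.14×10⁻¹⁰ J.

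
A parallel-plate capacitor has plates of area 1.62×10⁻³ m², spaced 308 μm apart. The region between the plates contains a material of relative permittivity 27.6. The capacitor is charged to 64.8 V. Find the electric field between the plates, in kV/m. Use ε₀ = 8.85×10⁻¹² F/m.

210 kV/m

E = V/d = 64.8 / 3.08×10⁻⁴ = 2.10×10⁵ V/m.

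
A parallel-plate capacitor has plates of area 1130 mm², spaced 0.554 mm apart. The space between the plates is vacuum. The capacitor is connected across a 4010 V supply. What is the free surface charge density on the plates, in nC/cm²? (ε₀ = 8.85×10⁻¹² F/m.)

6.41 nC/cm²

A = 1130 mm² = 1.13×10⁻³ m².
C = ε₀A/d = 8.85×10⁻¹² × 1.13×10⁻³ / 5.54×10⁻⁴ = 1.81×10⁻¹¹ F.
σ = Q/A = CV/A = 1.81×10⁻¹¹ × 4010 / 1.13×10⁻³ = 6.41×10⁻⁵ C/m².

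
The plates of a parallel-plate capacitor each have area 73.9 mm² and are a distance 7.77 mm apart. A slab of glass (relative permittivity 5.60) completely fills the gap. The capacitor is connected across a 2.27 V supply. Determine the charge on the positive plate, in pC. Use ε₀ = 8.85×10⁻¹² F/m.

A = 73.9 mm² = 7.39×10⁻⁵ m².
C = κε₀A/d = 5.60 × 8.85×10⁻¹² × 7.39×10⁻⁵ / 7.77×10⁻³ = 4.71×10⁻¹³ F.
Q = CV = 4.71×10⁻¹³ × 2.27 = 1.07×10⁻¹² C.

Q ≈ 1.07 pC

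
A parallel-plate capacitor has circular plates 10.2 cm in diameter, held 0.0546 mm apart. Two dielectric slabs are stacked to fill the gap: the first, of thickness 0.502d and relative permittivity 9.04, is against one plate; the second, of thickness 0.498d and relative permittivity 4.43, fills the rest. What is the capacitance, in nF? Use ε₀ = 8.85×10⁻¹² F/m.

C ≈ 7.89 nF

A = π(10.2/2 cm)² = 8.17×10⁻³ m².
Stacked slabs ⇒ two capacitors in series, each with the full plate area.
C₁ = κ₁ε₀A/d₁ = 9.04 × 8.85×10⁻¹² × 8.17×10⁻³ / 2.74×10⁻⁵ = 2.39×10⁻⁸ F.
C₂ = κ₂ε₀A/d₂ = 4.43 × 8.85×10⁻¹² × 8.17×10⁻³ / 2.72×10⁻⁵ = 1.18×10⁻⁸ F.
C = (1/C₁ + 1/C₂)⁻¹ = 7.89×10⁻⁹ F.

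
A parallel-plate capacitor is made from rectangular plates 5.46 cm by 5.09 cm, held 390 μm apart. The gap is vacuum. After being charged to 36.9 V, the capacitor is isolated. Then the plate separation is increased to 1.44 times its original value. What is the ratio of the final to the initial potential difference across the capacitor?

Isolated ⇒ Q is held fixed.
C₂ = 0.694 C₁ and V = Q/C, so V₂/V₁ = C₁/C₂ = 1.44.

1.44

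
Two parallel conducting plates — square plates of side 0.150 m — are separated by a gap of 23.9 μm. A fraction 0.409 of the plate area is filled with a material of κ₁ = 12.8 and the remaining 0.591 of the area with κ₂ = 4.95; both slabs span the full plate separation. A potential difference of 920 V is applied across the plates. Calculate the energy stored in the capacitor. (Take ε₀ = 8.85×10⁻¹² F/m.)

A = (0.150 m)² = 2.25×10⁻² m².
Side-by-side slabs ⇒ two capacitors in parallel, each spanning the full gap.
C₁ = κ₁ε₀A₁/d = 12.8 × 8.85×10⁻¹² × 9.20×10⁻³ / 2.39×10⁻⁵ = 4.36×10⁻⁸ F.
C₂ = κ₂ε₀A₂/d = 4.95 × 8.85×10⁻¹² × 1.33×10⁻² / 2.39×10⁻⁵ = 2.44×10⁻⁸ F.
C = C₁ + C₂ = 6.80×10⁻⁸ F.
U = ½CV² = ½ × 6.80×10⁻⁸ × (920)² = 2.88×10⁻² J.

U ≈ 28.8 mJ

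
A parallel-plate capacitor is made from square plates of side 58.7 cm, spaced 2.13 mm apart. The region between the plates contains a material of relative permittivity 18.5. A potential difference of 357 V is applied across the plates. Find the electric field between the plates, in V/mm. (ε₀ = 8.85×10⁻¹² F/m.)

E ≈ 168 V/mm

E = V/d = 357 / 2.13×10⁻³ = 1.68×10⁵ V/m.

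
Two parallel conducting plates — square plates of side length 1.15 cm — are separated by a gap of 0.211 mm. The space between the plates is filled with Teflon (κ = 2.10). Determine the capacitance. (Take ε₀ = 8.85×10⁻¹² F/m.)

A = (1.15 cm)² = 1.32×10⁻⁴ m².
C = κε₀A/d = 2.10 × 8.85×10⁻¹² × 1.32×10⁻⁴ / 2.11×10⁻⁴ = 1.16×10⁻¹¹ F.

11.6 pF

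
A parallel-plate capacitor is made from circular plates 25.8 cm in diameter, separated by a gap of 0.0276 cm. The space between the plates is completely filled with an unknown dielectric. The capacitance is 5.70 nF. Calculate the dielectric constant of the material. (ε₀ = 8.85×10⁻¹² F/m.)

κ ≈ 3.40

A = π(25.8/2 cm)² = 5.23×10⁻² m².
κ = Cd/(ε₀A) = 5.70×10⁻⁹ × 2.76×10⁻⁴ / (8.85×10⁻¹² × 5.23×10⁻²) = 3.40.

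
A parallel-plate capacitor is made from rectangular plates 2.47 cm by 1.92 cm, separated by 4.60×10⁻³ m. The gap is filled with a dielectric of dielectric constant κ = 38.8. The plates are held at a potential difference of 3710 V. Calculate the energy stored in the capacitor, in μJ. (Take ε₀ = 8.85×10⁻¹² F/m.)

A = 2.47 × 1.92 cm² = 4.74×10⁻⁴ m².
C = κε₀A/d = 38.8 × 8.85×10⁻¹² × 4.74×10⁻⁴ / 4.60×10⁻³ = 3.54×10⁻¹¹ F.
U = ½CV² = ½ × 3.54×10⁻¹¹ × (3710)² = 2.44×10⁻⁴ J.

U ≈ 244 μJ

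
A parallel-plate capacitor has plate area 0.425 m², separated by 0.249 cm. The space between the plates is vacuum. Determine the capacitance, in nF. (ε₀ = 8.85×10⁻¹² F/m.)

C ≈ 1.51 nF

C = ε₀A/d = 8.85×10⁻¹² × 0.425 / 2.49×10⁻³ = 1.51×10⁻⁹ F.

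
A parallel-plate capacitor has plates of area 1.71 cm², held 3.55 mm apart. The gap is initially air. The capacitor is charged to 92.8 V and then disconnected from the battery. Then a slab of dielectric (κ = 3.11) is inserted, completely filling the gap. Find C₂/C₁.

C₂/C₁ ≈ 3.11

C = κε₀A/d scales with κ, so C₂/C₁ = κ = 3.11.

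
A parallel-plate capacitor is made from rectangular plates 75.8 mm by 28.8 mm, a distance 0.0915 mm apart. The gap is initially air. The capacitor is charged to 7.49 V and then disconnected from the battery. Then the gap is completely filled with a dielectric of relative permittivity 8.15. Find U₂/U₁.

U₂/U₁ ≈ 0.123

Isolated ⇒ Q is held fixed.
C₂ = 8.15 C₁ and U = Q²/(2C), so U₂/U₁ = C₁/C₂ = 0.123.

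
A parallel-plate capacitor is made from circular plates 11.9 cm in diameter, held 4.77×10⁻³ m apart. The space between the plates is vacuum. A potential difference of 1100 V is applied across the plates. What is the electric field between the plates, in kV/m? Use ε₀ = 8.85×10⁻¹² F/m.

E ≈ 231 kV/m

E = V/d = 1100 / 4.77×10⁻³ = 2.31×10⁵ V/m.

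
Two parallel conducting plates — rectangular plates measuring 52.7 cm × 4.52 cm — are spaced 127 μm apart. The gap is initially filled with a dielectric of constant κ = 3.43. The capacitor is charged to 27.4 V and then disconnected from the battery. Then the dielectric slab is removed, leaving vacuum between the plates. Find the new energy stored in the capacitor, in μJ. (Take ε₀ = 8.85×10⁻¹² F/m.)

7.33 μJ

A = 52.7 × 4.52 cm² = 2.38×10⁻² m².
Initially C₁ = κε₀A/d = 3.43 × 8.85×10⁻¹² × 2.38×10⁻² / 1.27×10⁻⁴ = 5.69×10⁻⁹ F.
U₁ = 2.14×10⁻⁶ J.
Isolated ⇒ Q is held fixed. C₂ = 0.292 C₁ and U = Q²/(2C), so U₂/U₁ = C₁/C₂ = 3.43.
U₂ = 3.43 × 2.14×10⁻⁶ = 7.33×10⁻⁶ J.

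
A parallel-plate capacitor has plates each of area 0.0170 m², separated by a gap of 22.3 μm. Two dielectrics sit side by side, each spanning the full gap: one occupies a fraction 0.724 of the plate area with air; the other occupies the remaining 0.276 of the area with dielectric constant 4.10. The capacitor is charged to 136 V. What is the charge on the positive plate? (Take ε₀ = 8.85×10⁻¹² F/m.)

Q ≈ 1.70 μC

Side-by-side slabs ⇒ two capacitors in parallel, each spanning the full gap.
C₁ = κ₁ε₀A₁/d = 1.00 × 8.85×10⁻¹² × 1.23×10⁻² / 2.23×10⁻⁵ = 4.88×10⁻⁹ F.
C₂ = κ₂ε₀A₂/d = 4.10 × 8.85×10⁻¹² × 4.69×10⁻³ / 2.23×10⁻⁵ = 7.63×10⁻⁹ F.
C = C₁ + C₂ = 1.25×10⁻⁸ F.
Q = CV = 1.25×10⁻⁸ × 136 = 1.70×10⁻⁶ C.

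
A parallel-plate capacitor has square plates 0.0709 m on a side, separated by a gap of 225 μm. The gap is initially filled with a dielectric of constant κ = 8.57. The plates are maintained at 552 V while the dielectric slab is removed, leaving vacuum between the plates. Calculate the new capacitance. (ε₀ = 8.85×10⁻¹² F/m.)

198 pF

A = (0.0709 m)² = 5.03×10⁻³ m².
Initially C₁ = κε₀A/d = 8.57 × 8.85×10⁻¹² × 5.03×10⁻³ / 2.25×10⁻⁴ = 1.69×10⁻⁹ F.
C = κε₀A/d scales with κ, so C₂/C₁ = 1/κ = 1/8.57 = 0.117.
C₂ = 0.117 × 1.69×10⁻⁹ = 1.98×10⁻¹⁰ F.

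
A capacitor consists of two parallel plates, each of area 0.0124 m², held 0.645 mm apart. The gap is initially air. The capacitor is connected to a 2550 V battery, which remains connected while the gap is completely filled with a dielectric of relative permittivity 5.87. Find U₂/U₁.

Battery connected ⇒ V is held fixed.
C₂ = 5.87 C₁ and U = ½CV², so U₂/U₁ = C₂/C₁ = 5.87.

5.87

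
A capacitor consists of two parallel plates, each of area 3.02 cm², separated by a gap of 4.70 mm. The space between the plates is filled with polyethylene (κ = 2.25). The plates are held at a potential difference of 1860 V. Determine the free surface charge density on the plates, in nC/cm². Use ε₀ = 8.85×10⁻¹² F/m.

A = 3.02 cm² = 3.02×10⁻⁴ m².
C = κε₀A/d = 2.25 × 8.85×10⁻¹² × 3.02×10⁻⁴ / 4.70×10⁻³ = 1.28×10⁻¹² F.
σ = Q/A = CV/A = 1.28×10⁻¹² × 1860 / 3.02×10⁻⁴ = 7.88×10⁻⁶ C/m².

σ ≈ 0.788 nC/cm²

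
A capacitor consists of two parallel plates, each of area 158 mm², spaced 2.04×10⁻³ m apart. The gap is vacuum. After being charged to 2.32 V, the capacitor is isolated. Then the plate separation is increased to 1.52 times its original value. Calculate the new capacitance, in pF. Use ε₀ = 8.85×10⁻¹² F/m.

A = 158 mm² = 1.58×10⁻⁴ m².
Initially C₁ = ε₀A/d = 8.85×10⁻¹² × 1.58×10⁻⁴ / 2.04×10⁻³ = 6.85×10⁻¹³ F.
C = ε₀A/d scales as 1/d, so C₂/C₁ = d₁/d₂ = 1/1.52 = 0.658.
C₂ = 0.658 × 6.85×10⁻¹³ = 4.51×10⁻¹³ F.

C ≈ 0.451 pF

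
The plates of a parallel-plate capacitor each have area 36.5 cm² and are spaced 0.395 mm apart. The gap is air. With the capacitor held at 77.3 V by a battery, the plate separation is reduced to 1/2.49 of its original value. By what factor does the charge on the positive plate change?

Battery connected ⇒ V is held fixed.
C₂ = 2.49 C₁ and Q = CV, so Q₂/Q₁ = C₂/C₁ = 2.49.

Q₂/Q₁ ≈ 2.49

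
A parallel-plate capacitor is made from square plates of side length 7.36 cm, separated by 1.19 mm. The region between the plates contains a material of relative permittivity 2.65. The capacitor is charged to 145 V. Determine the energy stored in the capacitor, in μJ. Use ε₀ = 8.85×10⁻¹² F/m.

A = (7.36 cm)² = 5.42×10⁻³ m².
C = κε₀A/d = 2.65 × 8.85×10⁻¹² × 5.42×10⁻³ / 1.19×10⁻³ = 1.07×10⁻¹⁰ F.
U = ½CV² = ½ × 1.07×10⁻¹⁰ × (145)² = 1.12×10⁻⁶ J.

U ≈ 1.12 μJ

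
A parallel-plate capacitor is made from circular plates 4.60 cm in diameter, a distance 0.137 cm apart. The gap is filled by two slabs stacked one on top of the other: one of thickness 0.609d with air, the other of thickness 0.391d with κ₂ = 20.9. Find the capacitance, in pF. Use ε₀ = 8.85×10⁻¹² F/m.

A = π(4.60/2 cm)² = 1.66×10⁻³ m².
Stacked slabs ⇒ two capacitors in series, each with the full plate area.
C₁ = κ₁ε₀A/d₁ = 1.00 × 8.85×10⁻¹² × 1.66×10⁻³ / 8.34×10⁻⁴ = 1.76×10⁻¹¹ F.
C₂ = κ₂ε₀A/d₂ = 20.9 × 8.85×10⁻¹² × 1.66×10⁻³ / 5.36×10⁻⁴ = 5.74×10⁻¹⁰ F.
C = (1/C₁ + 1/C₂)⁻¹ = 1.71×10⁻¹¹ F.

17.1 pF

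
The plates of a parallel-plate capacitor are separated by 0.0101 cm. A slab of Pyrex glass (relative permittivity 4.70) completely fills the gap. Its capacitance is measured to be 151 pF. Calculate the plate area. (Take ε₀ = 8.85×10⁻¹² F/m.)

A = Cd/(κε₀) = 1.51×10⁻¹⁰ × 1.01×10⁻⁴ / (4.70 × 8.85×10⁻¹²) = 3.67×10⁻⁴ m².

A ≈ 3.67 cm²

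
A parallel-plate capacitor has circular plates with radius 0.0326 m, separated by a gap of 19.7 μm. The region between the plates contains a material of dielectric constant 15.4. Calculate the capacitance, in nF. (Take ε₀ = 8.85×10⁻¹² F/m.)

A = π(0.0326 m)² = 3.34×10⁻³ m².
C = κε₀A/d = 15.4 × 8.85×10⁻¹² × 3.34×10⁻³ / 1.97×10⁻⁵ = 2.31×10⁻⁸ F.

23.1 nF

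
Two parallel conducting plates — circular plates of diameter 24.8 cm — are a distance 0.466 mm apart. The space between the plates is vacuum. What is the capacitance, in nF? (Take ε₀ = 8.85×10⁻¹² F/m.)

A = π(24.8/2 cm)² = 4.83×10⁻² m².
C = ε₀A/d = 8.85×10⁻¹² × 4.83×10⁻² / 4.66×10⁻⁴ = 9.17×10⁻¹⁰ F.

C ≈ 0.917 nF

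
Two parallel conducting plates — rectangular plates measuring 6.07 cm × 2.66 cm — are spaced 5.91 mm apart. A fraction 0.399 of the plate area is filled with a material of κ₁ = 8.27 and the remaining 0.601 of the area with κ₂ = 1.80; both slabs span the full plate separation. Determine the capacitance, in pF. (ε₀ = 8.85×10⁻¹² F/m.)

A = 6.07 × 2.66 cm² = 1.61×10⁻³ m².
Side-by-side slabs ⇒ two capacitors in parallel, each spanning the full gap.
C₁ = κ₁ε₀A₁/d = 8.27 × 8.85×10⁻¹² × 6.44×10⁻⁴ / 5.91×10⁻³ = 7.98×10⁻¹² F.
C₂ = κ₂ε₀A₂/d = 1.80 × 8.85×10⁻¹² × 9.70×10⁻⁴ / 5.91×10⁻³ = 2.62×10⁻¹² F.
C = C₁ + C₂ = 1.06×10⁻¹¹ F.

10.6 pF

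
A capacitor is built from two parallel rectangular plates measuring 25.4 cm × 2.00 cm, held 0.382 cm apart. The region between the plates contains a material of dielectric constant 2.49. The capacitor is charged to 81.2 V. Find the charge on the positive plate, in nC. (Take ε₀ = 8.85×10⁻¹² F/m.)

A = 25.4 × 2.00 cm² = 5.08×10⁻³ m².
C = κε₀A/d = 2.49 × 8.85×10⁻¹² × 5.08×10⁻³ / 3.82×10⁻³ = 2.93×10⁻¹¹ F.
Q = CV = 2.93×10⁻¹¹ × 81.2 = 2.38×10⁻⁹ C.

Q ≈ 2.38 nC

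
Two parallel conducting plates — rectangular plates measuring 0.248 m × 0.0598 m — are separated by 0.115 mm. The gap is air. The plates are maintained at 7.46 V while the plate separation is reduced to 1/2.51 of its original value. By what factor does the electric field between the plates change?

Battery connected ⇒ V is held fixed.
E = V/d, so E₂/E₁ = d₁/d₂ = 2.51.

E₂/E₁ ≈ 2.51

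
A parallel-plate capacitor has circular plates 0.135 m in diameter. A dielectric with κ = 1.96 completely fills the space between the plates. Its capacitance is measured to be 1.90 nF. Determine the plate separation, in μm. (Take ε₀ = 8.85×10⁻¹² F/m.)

A = π(0.135/2 m)² = 1.43×10⁻² m².
d = κε₀A/C = 1.96 × 8.85×10⁻¹² × 1.43×10⁻² / 1.90×10⁻⁹ = 1.31×10⁻⁴ m.

131 μm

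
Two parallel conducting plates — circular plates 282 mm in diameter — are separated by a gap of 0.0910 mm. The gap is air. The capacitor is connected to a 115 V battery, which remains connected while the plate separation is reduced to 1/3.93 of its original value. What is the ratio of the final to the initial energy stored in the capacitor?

Battery connected ⇒ V is held fixed.
C₂ = 3.93 C₁ and U = ½CV², so U₂/U₁ = C₂/C₁ = 3.93.

3.93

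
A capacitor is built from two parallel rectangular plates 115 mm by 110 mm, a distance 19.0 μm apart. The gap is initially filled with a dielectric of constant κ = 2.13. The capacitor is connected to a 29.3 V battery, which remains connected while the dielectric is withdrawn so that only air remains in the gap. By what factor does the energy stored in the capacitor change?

Battery connected ⇒ V is held fixed.
C₂ = 0.469 C₁ and U = ½CV², so U₂/U₁ = C₂/C₁ = 0.469.

0.469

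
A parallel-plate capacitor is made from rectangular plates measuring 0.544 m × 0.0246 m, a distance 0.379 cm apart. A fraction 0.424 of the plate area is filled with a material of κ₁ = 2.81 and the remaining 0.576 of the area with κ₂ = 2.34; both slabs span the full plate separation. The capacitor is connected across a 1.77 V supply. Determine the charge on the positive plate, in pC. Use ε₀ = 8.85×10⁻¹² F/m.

140 pC

A = 0.544 × 0.0246 m² = 1.34×10⁻² m².
Side-by-side slabs ⇒ two capacitors in parallel, each spanning the full gap.
C₁ = κ₁ε₀A₁/d = 2.81 × 8.85×10⁻¹² × 5.67×10⁻³ / 3.79×10⁻³ = 3.72×10⁻¹¹ F.
C₂ = κ₂ε₀A₂/d = 2.34 × 8.85×10⁻¹² × 7.71×10⁻³ / 3.79×10⁻³ = 4.21×10⁻¹¹ F.
C = C₁ + C₂ = 7.94×10⁻¹¹ F.
Q = CV = 7.94×10⁻¹¹ × 1.77 = 1.40×10⁻¹⁰ C.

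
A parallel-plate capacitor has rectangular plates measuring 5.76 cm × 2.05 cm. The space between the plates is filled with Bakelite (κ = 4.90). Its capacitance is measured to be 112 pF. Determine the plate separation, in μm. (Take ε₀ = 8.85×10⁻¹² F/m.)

457 μm

A = 5.76 × 2.05 cm² = 1.18×10⁻³ m².
d = κε₀A/C = 4.90 × 8.85×10⁻¹² × 1.18×10⁻³ / 1.12×10⁻¹⁰ = 4.57×10⁻⁴ m.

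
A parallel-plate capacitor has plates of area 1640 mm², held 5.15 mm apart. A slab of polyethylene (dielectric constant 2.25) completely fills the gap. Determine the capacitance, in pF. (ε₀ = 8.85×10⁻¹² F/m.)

A = 1640 mm² = 1.64×10⁻³ m².
C = κε₀A/d = 2.25 × 8.85×10⁻¹² × 1.64×10⁻³ / 5.15×10⁻³ = 6.34×10⁻¹² F.

C ≈ 6.34 pF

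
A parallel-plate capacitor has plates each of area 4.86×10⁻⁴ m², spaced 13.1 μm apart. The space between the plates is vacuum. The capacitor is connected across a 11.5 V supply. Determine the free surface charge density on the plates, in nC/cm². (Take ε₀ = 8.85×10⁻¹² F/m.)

0.777 nC/cm²

C = ε₀A/d = 8.85×10⁻¹² × 4.86×10⁻⁴ / 1.31×10⁻⁵ = 3.28×10⁻¹⁰ F.
σ = Q/A = CV/A = 3.28×10⁻¹⁰ × 11.5 / 4.86×10⁻⁴ = 7.77×10⁻⁶ C/m².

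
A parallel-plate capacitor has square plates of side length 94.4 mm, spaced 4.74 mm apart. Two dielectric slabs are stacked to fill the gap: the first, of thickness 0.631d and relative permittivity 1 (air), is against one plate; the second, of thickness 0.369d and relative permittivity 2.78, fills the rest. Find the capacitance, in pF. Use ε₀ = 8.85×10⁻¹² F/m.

A = (94.4 mm)² = 8.91×10⁻³ m².
Stacked slabs ⇒ two capacitors in series, each with the full plate area.
C₁ = κ₁ε₀A/d₁ = 1.00 × 8.85×10⁻¹² × 8.91×10⁻³ / 2.99×10⁻³ = 2.64×10⁻¹¹ F.
C₂ = κ₂ε₀A/d₂ = 2.78 × 8.85×10⁻¹² × 8.91×10⁻³ / 1.75×10⁻³ = 1.25×10⁻¹⁰ F.
C = (1/C₁ + 1/C₂)⁻¹ = 2.18×10⁻¹¹ F.

C ≈ 21.8 pF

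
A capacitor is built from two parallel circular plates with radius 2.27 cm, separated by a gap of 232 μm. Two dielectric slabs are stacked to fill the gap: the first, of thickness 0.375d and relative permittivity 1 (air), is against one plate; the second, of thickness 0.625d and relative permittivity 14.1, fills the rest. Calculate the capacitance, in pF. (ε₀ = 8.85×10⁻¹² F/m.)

C ≈ 147 pF

A = π(2.27 cm)² = 1.62×10⁻³ m².
Stacked slabs ⇒ two capacitors in series, each with the full plate area.
C₁ = κ₁ε₀A/d₁ = 1.00 × 8.85×10⁻¹² × 1.62×10⁻³ / 8.70×10⁻⁵ = 1.65×10⁻¹⁰ F.
C₂ = κ₂ε₀A/d₂ = 14.1 × 8.85×10⁻¹² × 1.62×10⁻³ / 1.45×10⁻⁴ = 1.39×10⁻⁹ F.
C = (1/C₁ + 1/C₂)⁻¹ = 1.47×10⁻¹⁰ F.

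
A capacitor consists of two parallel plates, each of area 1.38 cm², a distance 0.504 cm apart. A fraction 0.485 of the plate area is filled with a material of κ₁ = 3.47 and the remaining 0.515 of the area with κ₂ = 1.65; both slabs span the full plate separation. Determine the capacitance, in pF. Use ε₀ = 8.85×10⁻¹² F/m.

A = 1.38 cm² = 1.38×10⁻⁴ m².
Side-by-side slabs ⇒ two capacitors in parallel, each spanning the full gap.
C₁ = κ₁ε₀A₁/d = 3.47 × 8.85×10⁻¹² × 6.69×10⁻⁵ / 5.04×10⁻³ = 4.08×10⁻¹³ F.
C₂ = κ₂ε₀A₂/d = 1.65 × 8.85×10⁻¹² × 7.11×10⁻⁵ / 5.04×10⁻³ = 2.06×10⁻¹³ F.
C = C₁ + C₂ = 6.14×10⁻¹³ F.

C ≈ 0.614 pF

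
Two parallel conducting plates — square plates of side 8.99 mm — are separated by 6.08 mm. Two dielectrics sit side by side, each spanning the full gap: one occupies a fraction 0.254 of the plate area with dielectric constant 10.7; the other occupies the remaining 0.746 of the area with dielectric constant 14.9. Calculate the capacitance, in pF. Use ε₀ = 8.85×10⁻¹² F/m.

A = (8.99 mm)² = 8.08×10⁻⁵ m².
Side-by-side slabs ⇒ two capacitors in parallel, each spanning the full gap.
C₁ = κ₁ε₀A₁/d = 10.7 × 8.85×10⁻¹² × 2.05×10⁻⁵ / 6.08×10⁻³ = 3.20×10⁻¹³ F.
C₂ = κ₂ε₀A₂/d = 14.9 × 8.85×10⁻¹² × 6.03×10⁻⁵ / 6.08×10⁻³ = 1.31×10⁻¹² F.
C = C₁ + C₂ = 1.63×10⁻¹² F.

C ≈ 1.63 pF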